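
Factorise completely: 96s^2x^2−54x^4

6x^2(4s+3x)(4s−3x)

Every term has a factor of 6x^2. Then 16s^2−9x^2 = (4s)² − (3x)².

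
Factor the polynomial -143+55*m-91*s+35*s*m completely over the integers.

Group as (35*s*m-91*s) + (55*m-143) = 7*s*(5*m-13) + 11*(5*m-13).
Both groups share the factor (5*m-13).

(5*m-13)*(7*s+11)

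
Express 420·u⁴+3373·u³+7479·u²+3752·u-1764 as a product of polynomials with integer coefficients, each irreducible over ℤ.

(3·u+14)·(4·u+9)·(5·u+7)·(7·u-2)

Testing divisors of the constant over divisors of the leading coefficient, u = -9/4 is a root, giving the factor (4·u+9) and quotient 105·u³+607·u²+504·u-196.
Then u = -14/3 is a root, so (3·u+14) is a factor; dividing leaves 35·u²+39·u-14.
The remaining quadratic factors as (7·u-2)(5·u+7).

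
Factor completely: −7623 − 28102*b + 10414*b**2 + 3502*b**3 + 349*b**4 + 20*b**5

Testing divisors of the constant over divisors of the leading coefficient, b = −7 is a root, so (b + 7) divides it; the quotient is 20*b**4 + 209*b**3 + 2039*b**2 − 3859*b − 1089.
Then b = −1/4 is a root, giving the factor (4*b + 1) and quotient 5*b**3 + 51*b**2 + 497*b − 1089.
Next, b = 9/5 is a root, so (5*b − 9) is a factor; dividing leaves b**2 + 12*b + 121.
The quadratic b**2 + 12*b + 121 has discriminant −340 < 0 and is irreducible over ℤ.

(4*b + 1)*(5*b − 9)*(b + 7)*(b**2 + 12*b + 121)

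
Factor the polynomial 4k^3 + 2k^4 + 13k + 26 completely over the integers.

Group as (2k^4 + 13k) + (4k^3 + 26) = k(2k^3 + 13) + 2(2k^3 + 13).
Both groups share the factor (2k^3 + 13).

(k + 2)(2k^3 + 13)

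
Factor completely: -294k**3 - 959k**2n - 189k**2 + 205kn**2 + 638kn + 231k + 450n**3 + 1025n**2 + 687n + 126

-(14k + 9n + 7)(3k + 10n + 3)(7k - 5n - 6)

Group: 14k(-21k**2 - 55kn - 3k + 50n**2 + 75n + 18) + (9n + 7)(-21k**2 - 55kn - 3k + 50n**2 + 75n + 18); both groups contain (-21k**2 - 55kn - 3k + 50n**2 + 75n + 18), so (14k + 9n + 7) is a factor with cofactor -21k**2 - 55kn - 3k + 50n**2 + 75n + 18.
The cofactor groups again: -21k**2 - 55kn - 3k + 50n**2 + 75n + 18 = -7k(3k + 10n + 3) + (5n + 6)(3k + 10n + 3); both groups contain (3k + 10n + 3), giving -(7k - 5n - 6)(3k + 10n + 3).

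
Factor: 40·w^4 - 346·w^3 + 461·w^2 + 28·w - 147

Among the possible rational roots, w = 7 is a root, giving the factor (w - 7) and quotient 40·w^3 - 66·w^2 - w + 21.
Next, w = 7/5 is a root, so (5·w - 7) is a factor; dividing leaves 8·w^2 - 2·w - 3.
The remaining quadratic factors as (2·w + 1)(4·w - 3).

(2·w + 1)·(4·w - 3)·(5·w - 7)·(w - 7)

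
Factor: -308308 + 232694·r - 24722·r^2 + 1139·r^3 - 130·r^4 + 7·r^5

(7·r - 11)·(r - 11)·(r - 14)·(r^2 + 8·r + 182)

Testing divisors of the constant over divisors of the leading coefficient, r = 14 is a root, giving the factor (r - 14) and quotient 7·r^4 - 32·r^3 + 691·r^2 - 15048·r + 22022.
Then r = 11/7 is a root, giving the factor (7·r - 11) and quotient r^3 - 3·r^2 + 94·r - 2002.
Continuing, r = 11 is a root, so (r - 11) divides it; the quotient is r^2 + 8·r + 182.
The quadratic r^2 + 8·r + 182 has discriminant -664 < 0 and is irreducible over ℤ.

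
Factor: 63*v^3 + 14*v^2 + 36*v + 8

Group as (63*v^3 + 36*v) + (14*v^2 + 8) = 9*v*(7*v^2 + 4) + 2*(7*v^2 + 4).
Both groups share the factor (7*v^2 + 4).

(9*v + 2)*(7*v^2 + 4)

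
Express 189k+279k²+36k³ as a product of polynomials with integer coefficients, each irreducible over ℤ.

Pull out the common factor 9k, then factor the remaining trinomial.

9k(4k+3)(k+7)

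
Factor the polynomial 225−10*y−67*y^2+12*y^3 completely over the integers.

Testing divisors of the constant over divisors of the leading coefficient, y = 9/4 is a root, giving the factor (4*y−9) and quotient 3*y^2−10*y−25.
The remaining quadratic factors as (3*y+5)(y−5).

(3*y+5)*(4*y−9)*(y−5)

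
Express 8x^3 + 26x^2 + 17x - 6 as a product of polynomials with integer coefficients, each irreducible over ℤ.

Among the possible rational roots, x = -3/2 is a root, giving the factor (2x + 3) and quotient 4x^2 + 7x - 2.
The remaining quadratic factors as (x + 2)(4x - 1).

(2x + 3)(4x - 1)(x + 2)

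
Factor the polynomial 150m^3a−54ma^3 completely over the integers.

6am(5m−3a)(5m+3a)

Every term has a factor of 6ma. Then 25m^2−9a^2 = (5m)² − (3a)².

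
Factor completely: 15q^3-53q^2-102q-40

(3q+2)(5q+4)(q-5)

Among the possible rational roots, q = -4/5 is a root, giving the factor (5q+4) and quotient 3q^2-13q-10.
The remaining quadratic factors as (q-5)(3q+2).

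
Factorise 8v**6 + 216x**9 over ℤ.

Factor out 8 first: what remains is 27x**9 + v**6.
Recognize a sum of cubes with the parts 3x**3 and v**2.

8(3x**3 + v**2)(9x**6 − 3x**3v**2 + v**4)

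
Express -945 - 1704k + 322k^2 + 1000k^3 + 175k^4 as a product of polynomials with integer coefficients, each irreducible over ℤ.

(5k + 3)(5k + 7)(7k - 9)(k + 5)

Among the possible rational roots, k = -3/5 is a root, giving the factor (5k + 3) and quotient 35k^3 + 179k^2 - 43k - 315.
Continuing, k = 9/7 is a root, so (7k - 9) divides it; the quotient is 5k^2 + 32k + 35.
The remaining quadratic factors as (5k + 7)(k + 5).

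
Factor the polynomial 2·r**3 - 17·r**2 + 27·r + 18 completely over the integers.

By the rational root theorem, r = -1/2 is a root, giving the factor (2·r + 1) and quotient r**2 - 9·r + 18.
The remaining quadratic factors as (r - 6)(r - 3).

(2·r + 1)·(r - 3)·(r - 6)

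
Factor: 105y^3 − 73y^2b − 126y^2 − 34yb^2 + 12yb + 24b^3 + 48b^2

(3y − 2b)(5y − 3b − 6)(7y + 4b)

Group: 3y(35y^2 − yb − 42y − 12b^2 − 24b) − 2b(35y^2 − yb − 42y − 12b^2 − 24b); both groups contain (35y^2 − yb − 42y − 12b^2 − 24b), so (3y − 2b) is a factor with cofactor 35y^2 − yb − 42y − 12b^2 − 24b.
The cofactor groups again: 35y^2 − yb − 42y − 12b^2 − 24b = 5y(7y + 4b) + (−3b − 6)(7y + 4b); both groups contain (7y + 4b), giving (5y − 3b − 6)(7y + 4b).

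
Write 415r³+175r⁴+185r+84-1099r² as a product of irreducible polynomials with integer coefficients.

Among the possible rational roots, r = 7/5 is a root, so (5r-7) divides it; the quotient is 35r³+132r²-35r-12.
Next, r = -1/5 is a root, giving the factor (5r+1) and quotient 7r²+25r-12.
The remaining quadratic factors as (7r-3)(r+4).

(5r+1)(5r-7)(7r-3)(r+4)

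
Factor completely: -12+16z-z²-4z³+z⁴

(z+2)(z-1)(z-2)(z-3)

By the rational root theorem, z = 3 is a root, giving the factor (z-3) and quotient z³-z²-4z+4.
Next, z = -2 is a root, so (z+2) divides it; the quotient is z²-3z+2.
The remaining quadratic factors as (z-1)(z-2).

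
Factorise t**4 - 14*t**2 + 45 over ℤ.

(t + 3)*(t - 3)*(t**2 - 5)

Substitute u = t**2 to get a quadratic in u, then factor.
t**2 - 5 is irreducible over ℤ (5 is not a perfect square).
t**2 - 9 is a difference of squares.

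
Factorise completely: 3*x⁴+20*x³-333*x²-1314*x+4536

(3*x-7)*(x+12)*(x+6)*(x-9)

Among the possible rational roots, x = -6 is a root, so (x+6) divides it; the quotient is 3*x³+2*x²-345*x+756.
Then x = 7/3 is a root, so (3*x-7) divides it; the quotient is x²+3*x-108.
The remaining quadratic factors as (x-9)(x+12).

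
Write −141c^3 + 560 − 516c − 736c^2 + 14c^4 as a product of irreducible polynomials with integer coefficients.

(2c + 5)(7c − 4)(c + 2)(c − 14)

Testing divisors of the constant over divisors of the leading coefficient, c = 14 is a root, so (c − 14) is a factor; dividing leaves 14c^3 + 55c^2 + 34c − 40.
Then c = −2 is a root, so (c + 2) divides it; the quotient is 14c^2 + 27c − 20.
The remaining quadratic factors as (2c + 5)(7c − 4).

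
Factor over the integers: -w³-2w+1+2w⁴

(2w-1)(w-1)(w²+w+1)

Group as (2w⁴-2w) + (-w³+1) = 2w(w³-1) - (w³-1).
Both groups share the factor (w³-1).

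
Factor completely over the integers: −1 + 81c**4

(3c + 1)(3c − 1)(9c**2 + 1)

Write as (9c**2)² − (1)², then factor 9c**2 − 1 once more.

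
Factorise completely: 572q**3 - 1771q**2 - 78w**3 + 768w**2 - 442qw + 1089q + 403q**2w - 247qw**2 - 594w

(11q - 6w)(13q + 13w - 11)(4q + w - 9)

Group: 4q(143q**2 + 65qw - 121q - 78w**2 + 66w) + (w - 9)(143q**2 + 65qw - 121q - 78w**2 + 66w); both groups contain (143q**2 + 65qw - 121q - 78w**2 + 66w), so (4q + w - 9) is a factor with cofactor 143q**2 + 65qw - 121q - 78w**2 + 66w.
The cofactor groups again: 143q**2 + 65qw - 121q - 78w**2 + 66w = 13q(11q - 6w) + (13w - 11)(11q - 6w); both groups contain (11q - 6w), giving (13q + 13w - 11)(11q - 6w).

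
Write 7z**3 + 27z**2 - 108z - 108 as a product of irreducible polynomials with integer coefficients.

(7z + 6)(z + 6)(z - 3)

Trying the rational-root candidates, z = -6 is a root, so (z + 6) divides it; the quotient is 7z**2 - 15z - 18.
The remaining quadratic factors as (7z + 6)(z - 3).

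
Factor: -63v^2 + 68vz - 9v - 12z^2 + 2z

-(7v - 6z + 1)(9v - 2z)

Group: -7v(9v - 2z) + (6z - 1)(9v - 2z); both groups contain (9v - 2z).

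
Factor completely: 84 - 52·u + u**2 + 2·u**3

Testing divisors of the constant over divisors of the leading coefficient, u = -6 is a root, so (u + 6) divides it; the quotient is 2·u**2 - 11·u + 14.
The remaining quadratic factors as (u - 2)(2·u - 7).

(2·u - 7)·(u + 6)·(u - 2)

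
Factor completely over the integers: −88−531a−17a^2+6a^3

(6a+1)(a+8)(a−11)

Trying the rational-root candidates, a = 11 is a root, so (a−11) divides it; the quotient is 6a^2+49a+8.
The remaining quadratic factors as (6a+1)(a+8).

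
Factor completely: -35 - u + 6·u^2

Need a pair with product 6·(-35) = -210 and sum -1: that's 14 and -15.
Split the middle term: 6·u^2 + 14·u - 15·u - 35 = 2·u·(3·u + 7) - 5·(3·u + 7).

(2·u - 5)·(3·u + 7)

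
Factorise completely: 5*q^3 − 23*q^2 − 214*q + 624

Among the possible rational roots, q = 13/5 is a root, so (5*q − 13) divides it; the quotient is q^2 − 2*q − 48.
The remaining quadratic factors as (q − 8)(q + 6).

(5*q − 13)*(q + 6)*(q − 8)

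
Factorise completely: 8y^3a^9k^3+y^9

Pull out the common factor y^3, leaving y^6+8a^9k^3.
Recognize a sum of cubes with the parts y^2 and 2a^3k.

y^3(y^2+2a^3k)(y^4−2y^2a^3k+4a^6k^2)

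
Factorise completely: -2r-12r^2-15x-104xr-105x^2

Group: -7x(15x+2r) + (-6r-1)(15x+2r); both groups contain (15x+2r).

-(15x+2r)(7x+6r+1)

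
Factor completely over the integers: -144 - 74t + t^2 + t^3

(t + 2)(t + 8)(t - 9)

By the rational root theorem, t = -2 is a root, so (t + 2) divides it; the quotient is t^2 - t - 72.
The remaining quadratic factors as (t + 8)(t - 9).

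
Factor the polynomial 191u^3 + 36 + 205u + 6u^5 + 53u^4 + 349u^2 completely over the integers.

(2u + 1)(3u + 1)(u + 4)(u^2 + 4u + 9)

Trying the rational-root candidates, u = -4 is a root, so (u + 4) divides it; the quotient is 6u^4 + 29u^3 + 75u^2 + 49u + 9.
Next, u = -1/3 is a root, so (3u + 1) divides it; the quotient is 2u^3 + 9u^2 + 22u + 9.
Then u = -1/2 is a root, so (2u + 1) divides it; the quotient is u^2 + 4u + 9.
The quadratic u^2 + 4u + 9 has discriminant -20 < 0 and is irreducible over ℤ.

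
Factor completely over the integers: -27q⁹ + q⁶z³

Factor out q⁶ first: what remains is -27q³ + z³.
Recognize a difference of cubes with the parts z and 3q.

-q⁶(3q - z)(9q² + 3qz + z²)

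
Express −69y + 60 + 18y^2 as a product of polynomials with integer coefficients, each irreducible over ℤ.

Pull out the common factor 3, then factor the remaining trinomial.

3(2y − 5)(3y − 4)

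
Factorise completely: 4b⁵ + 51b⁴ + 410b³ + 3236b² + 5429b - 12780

(4b - 5)(b + 4)(b + 9)(b² + b + 71)

Among the possible rational roots, b = 5/4 is a root, so (4b - 5) divides it; the quotient is b⁴ + 14b³ + 120b² + 959b + 2556.
Then b = -4 is a root, giving the factor (b + 4) and quotient b³ + 10b² + 80b + 639.
Then b = -9 is a root, so (b + 9) divides it; the quotient is b² + b + 71.
The quadratic b² + b + 71 has discriminant -283 < 0 and is irreducible over ℤ.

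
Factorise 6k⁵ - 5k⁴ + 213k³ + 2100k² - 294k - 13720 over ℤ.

(2k + 7)(3k - 7)(k + 4)(k² - 6k + 70)

By the rational root theorem, k = -7/2 is a root, giving the factor (2k + 7) and quotient 3k⁴ - 13k³ + 152k² + 518k - 1960.
Next, k = 7/3 is a root, giving the factor (3k - 7) and quotient k³ - 2k² + 46k + 280.
Next, k = -4 is a root, so (k + 4) divides it; the quotient is k² - 6k + 70.
The quadratic k² - 6k + 70 has discriminant -244 < 0 and is irreducible over ℤ.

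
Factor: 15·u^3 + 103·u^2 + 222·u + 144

By the rational root theorem, u = -3 is a root, so (u + 3) divides it; the quotient is 15·u^2 + 58·u + 48.
The remaining quadratic factors as (3·u + 8)(5·u + 6).

(3·u + 8)·(5·u + 6)·(u + 3)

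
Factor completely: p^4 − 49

(p^2 + 7)(p^2 − 7)

Substitute u = p^2 to get a quadratic in u, then factor.
p^2 + 7 is irreducible over ℤ (always positive, so no real roots).
p^2 − 7 is irreducible over ℤ (7 is not a perfect square).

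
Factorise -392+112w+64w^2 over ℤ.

8(2w+7)(4w-7)

Pull out the common factor 8, then factor the remaining trinomial.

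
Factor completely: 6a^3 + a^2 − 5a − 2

Testing divisors of the constant over divisors of the leading coefficient, a = −1/2 is a root, so (2a + 1) divides it; the quotient is 3a^2 − a − 2.
The remaining quadratic factors as (3a + 2)(a − 1).

(2a + 1)(3a + 2)(a − 1)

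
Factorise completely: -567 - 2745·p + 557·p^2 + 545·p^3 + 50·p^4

(2·p + 7)·(5·p + 1)·(5·p - 9)·(p + 9)

Among the possible rational roots, p = -7/2 is a root, giving the factor (2·p + 7) and quotient 25·p^3 + 185·p^2 - 369·p - 81.
Continuing, p = 9/5 is a root, so (5·p - 9) is a factor; dividing leaves 5·p^2 + 46·p + 9.
The remaining quadratic factors as (5·p + 1)(p + 9).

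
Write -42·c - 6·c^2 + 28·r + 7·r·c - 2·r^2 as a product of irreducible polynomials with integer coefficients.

-(r - 2·c - 14)·(2·r - 3·c)

Group: -2·r·(r - 2·c - 14) + 3·c·(r - 2·c - 14); both groups contain (r - 2·c - 14).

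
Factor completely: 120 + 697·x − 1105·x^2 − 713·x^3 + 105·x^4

(3·x + 5)·(5·x − 3)·(7·x + 1)·(x − 8)

Testing divisors of the constant over divisors of the leading coefficient, x = 8 is a root, giving the factor (x − 8) and quotient 105·x^3 + 127·x^2 − 89·x − 15.
Then x = 3/5 is a root, so (5·x − 3) is a factor; dividing leaves 21·x^2 + 38·x + 5.
The remaining quadratic factors as (7·x + 1)(3·x + 5).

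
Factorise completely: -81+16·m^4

(2·m+3)·(2·m-3)·(4·m^2+9)

Difference of squares twice: with A = 2·m and B = 3, A⁴ − B⁴ = (A² − B²)(A² + B²), and A² − B² factors again.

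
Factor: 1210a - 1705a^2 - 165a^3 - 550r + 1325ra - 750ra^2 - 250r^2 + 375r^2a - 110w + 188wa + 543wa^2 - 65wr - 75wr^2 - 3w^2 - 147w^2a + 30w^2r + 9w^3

(w + 5r - 11a)(3w - 15a + 10)(3w - 5r - a - 11)

Group: 3w(3w^2 + 15wr - 48wa + 10w - 75ra + 50r + 165a^2 - 110a) + (-5r - a - 11)(3w^2 + 15wr - 48wa + 10w - 75ra + 50r + 165a^2 - 110a); both groups contain (3w^2 + 15wr - 48wa + 10w - 75ra + 50r + 165a^2 - 110a), so (3w - 5r - a - 11) is a factor with cofactor 3w^2 + 15wr - 48wa + 10w - 75ra + 50r + 165a^2 - 110a.
The cofactor groups again: 3w^2 + 15wr - 48wa + 10w - 75ra + 50r + 165a^2 - 110a = 3w(w + 5r - 11a) + (-15a + 10)(w + 5r - 11a); both groups contain (w + 5r - 11a), giving (3w - 15a + 10)(w + 5r - 11a).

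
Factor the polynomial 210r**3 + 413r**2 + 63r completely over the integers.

7r(5r + 9)(6r + 1)

Pull out the common factor 7r, then factor the remaining trinomial.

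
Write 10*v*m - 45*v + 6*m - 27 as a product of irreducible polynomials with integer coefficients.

(2*m - 9)*(5*v + 3)

Group as (10*v*m - 45*v) + (6*m - 27) = 5*v*(2*m - 9) + 3*(2*m - 9).
Both groups share the factor (2*m - 9).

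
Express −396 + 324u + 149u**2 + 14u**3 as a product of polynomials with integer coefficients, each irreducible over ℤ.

Testing divisors of the constant over divisors of the leading coefficient, u = −6 is a root, giving the factor (u + 6) and quotient 14u**2 + 65u − 66.
The remaining quadratic factors as (7u − 6)(2u + 11).

(2u + 11)(7u − 6)(u + 6)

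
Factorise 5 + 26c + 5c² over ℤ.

Need a pair with product 5·5 = 25 and sum 26: that's 25 and 1.
Split the middle term: 5c² + 25c + c + 5 = 5c(c + 5) + (c + 5).

(5c + 1)(c + 5)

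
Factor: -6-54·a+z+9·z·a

Group as (9·z·a+z) + (-54·a-6) = z·(9·a+1) - 6·(9·a+1).
Both groups share the factor (9·a+1).

(9·a+1)·(z-6)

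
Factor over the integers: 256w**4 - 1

(4w + 1)(4w - 1)(16w**2 + 1)

Difference of squares twice: with A = 4w and B = 1, A⁴ − B⁴ = (A² − B²)(A² + B²), and A² − B² factors again.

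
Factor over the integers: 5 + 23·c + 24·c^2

(3·c + 1)·(8·c + 5)

Need a pair with product 24·5 = 120 and sum 23: that's 15 and 8.
Split the middle term: 24·c^2 + 15·c + 8·c + 5 = 3·c·(8·c + 5) + (8·c + 5).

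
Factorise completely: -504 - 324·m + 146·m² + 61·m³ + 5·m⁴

Trying the rational-root candidates, m = -6 is a root, giving the factor (m + 6) and quotient 5·m³ + 31·m² - 40·m - 84.
Next, m = -7 is a root, so (m + 7) divides it; the quotient is 5·m² - 4·m - 12.
The remaining quadratic factors as (m - 2)(5·m + 6).

(5·m + 6)·(m + 6)·(m + 7)·(m - 2)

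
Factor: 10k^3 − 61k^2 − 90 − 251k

By the rational root theorem, k = −5/2 is a root, so (2k + 5) is a factor; dividing leaves 5k^2 − 43k − 18.
The remaining quadratic factors as (5k + 2)(k − 9).

(2k + 5)(5k + 2)(k − 9)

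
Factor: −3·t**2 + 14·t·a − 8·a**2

Group: −3·t·(t − 4·a) + 2·a·(t − 4·a); both groups contain (t − 4·a).

−(3·t − 2·a)·(t − 4·a)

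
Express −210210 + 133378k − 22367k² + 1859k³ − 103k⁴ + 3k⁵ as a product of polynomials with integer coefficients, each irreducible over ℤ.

Testing divisors of the constant over divisors of the leading coefficient, k = 11 is a root, so (k − 11) divides it; the quotient is 3k⁴ − 70k³ + 1089k² − 10388k + 19110.
Continuing, k = 7/3 is a root, giving the factor (3k − 7) and quotient k³ − 21k² + 314k − 2730.
Next, k = 13 is a root, so (k − 13) divides it; the quotient is k² − 8k + 210.
The quadratic k² − 8k + 210 has discriminant −776 < 0 and is irreducible over ℤ.

(3k − 7)(k − 11)(k − 13)(k² − 8k + 210)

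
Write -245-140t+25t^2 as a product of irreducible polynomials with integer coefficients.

Pull out the common factor 5, then factor the remaining trinomial.

5(5t+7)(t-7)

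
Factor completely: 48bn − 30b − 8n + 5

Group as (48bn − 30b) + (−8n + 5) = 6b(8n − 5) − (8n − 5).
Both groups share the factor (8n − 5).

(6b − 1)(8n − 5)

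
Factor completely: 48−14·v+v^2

Two integers with product 48 and sum −14 are −8 and −6.

(v−6)·(v−8)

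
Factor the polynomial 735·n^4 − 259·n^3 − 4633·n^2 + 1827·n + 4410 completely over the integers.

Trying the rational-root candidates, n = 7/5 is a root, so (5·n − 7) is a factor; dividing leaves 147·n^3 + 154·n^2 − 711·n − 630.
Next, n = −7/3 is a root, giving the factor (3·n + 7) and quotient 49·n^2 − 63·n − 90.
The remaining quadratic factors as (7·n − 15)(7·n + 6).

(3·n + 7)·(5·n − 7)·(7·n + 6)·(7·n − 15)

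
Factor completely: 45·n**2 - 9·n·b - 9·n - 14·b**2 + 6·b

Group: 15·n·(3·n - 2·b) + (7·b - 3)·(3·n - 2·b); both groups contain (3·n - 2·b).

(3·n - 2·b)·(15·n + 7·b - 3)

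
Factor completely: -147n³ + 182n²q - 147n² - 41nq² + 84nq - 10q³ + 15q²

-(3n - 2q + 3)(7n + q)(7n - 5q)

Group: 3n(-49n² + 28nq + 5q²) + (-2q + 3)(-49n² + 28nq + 5q²); both groups contain (-49n² + 28nq + 5q²), so (3n - 2q + 3) is a factor with cofactor -49n² + 28nq + 5q².
The cofactor groups again: -49n² + 28nq + 5q² = -7n(7n + q) + 5q(7n + q); both groups contain (7n + q), giving -(7n - 5q)(7n + q).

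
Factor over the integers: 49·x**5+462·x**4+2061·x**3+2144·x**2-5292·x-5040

By the rational root theorem, x = 10/7 is a root, so (7·x-10) is a factor; dividing leaves 7·x**4+76·x**3+403·x**2+882·x+504.
Then x = -6/7 is a root, so (7·x+6) divides it; the quotient is x**3+10·x**2+49·x+84.
Then x = -3 is a root, so (x+3) divides it; the quotient is x**2+7·x+28.
The quadratic x**2+7·x+28 has discriminant -63 < 0 and is irreducible over ℤ.

(7·x+6)·(7·x-10)·(x+3)·(x**2+7·x+28)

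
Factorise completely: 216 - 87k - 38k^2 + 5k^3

(5k - 8)(k + 3)(k - 9)

Testing divisors of the constant over divisors of the leading coefficient, k = -3 is a root, giving the factor (k + 3) and quotient 5k^2 - 53k + 72.
The remaining quadratic factors as (5k - 8)(k - 9).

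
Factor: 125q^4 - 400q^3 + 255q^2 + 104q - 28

Trying the rational-root candidates, q = 1/5 is a root, so (5q - 1) is a factor; dividing leaves 25q^3 - 75q^2 + 36q + 28.
Then q = 2 is a root, so (q - 2) divides it; the quotient is 25q^2 - 25q - 14.
The remaining quadratic factors as (5q + 2)(5q - 7).

(5q + 2)(5q - 1)(5q - 7)(q - 2)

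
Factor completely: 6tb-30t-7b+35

(6t-7)(b-5)

Group as (6tb-30t) + (-7b+35) = 6t(b-5) - 7(b-5).
Both groups share the factor (b-5).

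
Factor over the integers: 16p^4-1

Difference of squares twice: with A = 2p and B = 1, A⁴ − B⁴ = (A² − B²)(A² + B²), and A² − B² factors again.

(2p+1)(2p-1)(4p^2+1)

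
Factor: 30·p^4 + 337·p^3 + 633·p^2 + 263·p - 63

(5·p + 7)·(6·p - 1)·(p + 1)·(p + 9)

Among the possible rational roots, p = -9 is a root, so (p + 9) is a factor; dividing leaves 30·p^3 + 67·p^2 + 30·p - 7.
Continuing, p = -1 is a root, so (p + 1) divides it; the quotient is 30·p^2 + 37·p - 7.
The remaining quadratic factors as (5·p + 7)(6·p - 1).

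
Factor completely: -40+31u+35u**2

Need a pair with product 35·(-40) = -1400 and sum 31: that's 56 and -25.
Split the middle term: 35u**2+56u - 25u-40 = 7u(5u+8) - 5(5u+8).

(5u+8)(7u-5)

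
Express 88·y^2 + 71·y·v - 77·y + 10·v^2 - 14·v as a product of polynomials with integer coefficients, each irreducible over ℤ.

(11·y + 2·v)·(8·y + 5·v - 7)

Group: 8·y·(11·y + 2·v) + (5·v - 7)·(11·y + 2·v); both groups contain (11·y + 2·v).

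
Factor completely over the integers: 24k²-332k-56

4(6k+1)(k-14)

Pull out the common factor 4, then factor the remaining trinomial.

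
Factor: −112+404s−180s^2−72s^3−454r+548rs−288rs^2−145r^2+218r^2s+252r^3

(4r+6s−7)(7r−6s+2)(9r+2s+8)

Group: 7r(36r^2+62rs−31r+12s^2+34s−56) + (−6s+2)(36r^2+62rs−31r+12s^2+34s−56); both groups contain (36r^2+62rs−31r+12s^2+34s−56), so (7r−6s+2) is a factor with cofactor 36r^2+62rs−31r+12s^2+34s−56.
The cofactor groups again: 36r^2+62rs−31r+12s^2+34s−56 = 4r(9r+2s+8) + (6s−7)(9r+2s+8); both groups contain (9r+2s+8), giving (4r+6s−7)(9r+2s+8).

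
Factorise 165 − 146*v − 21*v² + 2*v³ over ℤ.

(2*v + 11)*(v − 1)*(v − 15)

By the rational root theorem, v = 1 is a root, so (v − 1) is a factor; dividing leaves 2*v² − 19*v − 165.
The remaining quadratic factors as (2*v + 11)(v − 15).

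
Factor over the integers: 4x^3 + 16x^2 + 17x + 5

By the rational root theorem, x = -1 is a root, giving the factor (x + 1) and quotient 4x^2 + 12x + 5.
The remaining quadratic factors as (2x + 1)(2x + 5).

(2x + 1)(2x + 5)(x + 1)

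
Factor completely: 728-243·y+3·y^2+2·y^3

Trying the rational-root candidates, y = 8 is a root, so (y-8) is a factor; dividing leaves 2·y^2+19·y-91.
The remaining quadratic factors as (y+13)(2·y-7).

(2·y-7)·(y+13)·(y-8)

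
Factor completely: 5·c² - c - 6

(5·c - 6)·(c + 1)

Need a pair with product 5·(-6) = -30 and sum -1: that's 5 and -6.
Split the middle term: 5·c² + 5·c - 6·c - 6 = 5·c·(c + 1) - 6·(c + 1).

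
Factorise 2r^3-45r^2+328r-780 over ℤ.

Testing divisors of the constant over divisors of the leading coefficient, r = 13/2 is a root, so (2r-13) is a factor; dividing leaves r^2-16r+60.
The remaining quadratic factors as (r-6)(r-10).

(2r-13)(r-10)(r-6)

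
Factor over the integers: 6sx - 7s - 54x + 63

(6x - 7)(s - 9)

Group as (6sx - 7s) + (-54x + 63) = s(6x - 7) - 9(6x - 7).
Both groups share the factor (6x - 7).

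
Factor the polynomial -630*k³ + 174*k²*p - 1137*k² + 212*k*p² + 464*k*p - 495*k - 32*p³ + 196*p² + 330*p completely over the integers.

Group: 3*k*(-210*k² - 82*k*p - 379*k + 16*p² - 98*p - 165) - 2*p*(-210*k² - 82*k*p - 379*k + 16*p² - 98*p - 165); both groups contain (-210*k² - 82*k*p - 379*k + 16*p² - 98*p - 165), so (3*k - 2*p) is a factor with cofactor -210*k² - 82*k*p - 379*k + 16*p² - 98*p - 165.
The cofactor groups again: -210*k² - 82*k*p - 379*k + 16*p² - 98*p - 165 = -14*k*(15*k + 8*p + 11) + (2*p - 15)*(15*k + 8*p + 11); both groups contain (15*k + 8*p + 11), giving -(14*k - 2*p + 15)*(15*k + 8*p + 11).

-(14*k - 2*p + 15)*(15*k + 8*p + 11)*(3*k - 2*p)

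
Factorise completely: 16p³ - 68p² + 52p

4p(4p - 13)(p - 1)

Pull out the common factor 4p, then factor the remaining trinomial.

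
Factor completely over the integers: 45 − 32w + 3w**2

Need a pair with product 3·45 = 135 and sum −32: that's −5 and −27.
Split the middle term: 3w**2 − 5w − 27w + 45 = w(3w − 5) − 9(3w − 5).

(3w − 5)(w − 9)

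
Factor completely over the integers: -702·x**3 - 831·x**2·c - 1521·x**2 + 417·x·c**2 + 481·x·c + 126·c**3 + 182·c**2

-(13·x - 7·c)·(9·x + 2·c)·(6·x + 9·c + 13)

Group: 13·x·(-54·x**2 - 93·x·c - 117·x - 18·c**2 - 26·c) - 7·c·(-54·x**2 - 93·x·c - 117·x - 18·c**2 - 26·c); both groups contain (-54·x**2 - 93·x·c - 117·x - 18·c**2 - 26·c), so (13·x - 7·c) is a factor with cofactor -54·x**2 - 93·x·c - 117·x - 18·c**2 - 26·c.
The cofactor groups again: -54·x**2 - 93·x·c - 117·x - 18·c**2 - 26·c = -6·x·(9·x + 2·c) + (-9·c - 13)·(9·x + 2·c); both groups contain (9·x + 2·c), giving -(6·x + 9·c + 13)·(9·x + 2·c).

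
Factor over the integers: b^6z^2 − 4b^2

b^2(b^2z + 2)(b^2z − 2)

Pull out the common factor b^2, leaving b^4z^2 − 4.
Recognize a difference of squares with the parts b^2z and 2.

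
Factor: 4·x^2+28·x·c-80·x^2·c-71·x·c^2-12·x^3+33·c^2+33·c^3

-(3·x-c-1)·(2·x+11·c)·(2·x+3·c)

Group: 2·x·(-6·x^2-31·x·c+2·x+11·c^2+11·c) + 3·c·(-6·x^2-31·x·c+2·x+11·c^2+11·c); both groups contain (-6·x^2-31·x·c+2·x+11·c^2+11·c), so (2·x+3·c) is a factor with cofactor -6·x^2-31·x·c+2·x+11·c^2+11·c.
The cofactor groups again: -6·x^2-31·x·c+2·x+11·c^2+11·c = -2·x·(3·x-c-1) - 11·c·(3·x-c-1); both groups contain (3·x-c-1), giving -(2·x+11·c)·(3·x-c-1).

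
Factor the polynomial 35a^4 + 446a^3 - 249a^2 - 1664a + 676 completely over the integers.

By the rational root theorem, a = -13 is a root, giving the factor (a + 13) and quotient 35a^3 - 9a^2 - 132a + 52.
Continuing, a = -2 is a root, so (a + 2) is a factor; dividing leaves 35a^2 - 79a + 26.
The remaining quadratic factors as (5a - 2)(7a - 13).

(5a - 2)(7a - 13)(a + 13)(a + 2)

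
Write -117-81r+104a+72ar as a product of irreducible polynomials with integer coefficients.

Group as (72ar+104a) + (-81r-117) = 8a(9r+13) - 9(9r+13).
Both groups share the factor (9r+13).

(8a-9)(9r+13)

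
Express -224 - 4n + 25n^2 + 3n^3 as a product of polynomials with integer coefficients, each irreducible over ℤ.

By the rational root theorem, n = -4 is a root, so (n + 4) is a factor; dividing leaves 3n^2 + 13n - 56.
The remaining quadratic factors as (n + 7)(3n - 8).

(3n - 8)(n + 4)(n + 7)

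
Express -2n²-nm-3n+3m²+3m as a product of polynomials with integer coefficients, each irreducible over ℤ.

-(n-m)(2n+3m+3)

Group: -2n(n-m) + (-3m-3)(n-m); both groups contain (n-m).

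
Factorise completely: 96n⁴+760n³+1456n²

8n²(3n+14)(4n+13)

Pull out the common factor 8n², then factor the remaining trinomial.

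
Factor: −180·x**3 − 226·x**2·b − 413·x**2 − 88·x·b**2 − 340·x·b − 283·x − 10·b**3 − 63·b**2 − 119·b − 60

−(4·x + 2·b + 5)·(9·x + 5·b + 4)·(5·x + b + 3)

Group: 5·x·(−36·x**2 − 38·x·b − 61·x − 10·b**2 − 33·b − 20) + (b + 3)·(−36·x**2 − 38·x·b − 61·x − 10·b**2 − 33·b − 20); both groups contain (−36·x**2 − 38·x·b − 61·x − 10·b**2 − 33·b − 20), so (5·x + b + 3) is a factor with cofactor −36·x**2 − 38·x·b − 61·x − 10·b**2 − 33·b − 20.
The cofactor groups again: −36·x**2 − 38·x·b − 61·x − 10·b**2 − 33·b − 20 = −9·x·(4·x + 2·b + 5) + (−5·b − 4)·(4·x + 2·b + 5); both groups contain (4·x + 2·b + 5), giving −(9·x + 5·b + 4)·(4·x + 2·b + 5).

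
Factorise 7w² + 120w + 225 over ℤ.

Need a pair with product 7·225 = 1575 and sum 120: that's 15 and 105.
Split the middle term: 7w² + 15w + 105w + 225 = w(7w + 15) + 15(7w + 15).

(7w + 15)(w + 15)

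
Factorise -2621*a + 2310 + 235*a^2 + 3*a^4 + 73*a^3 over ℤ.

Testing divisors of the constant over divisors of the leading coefficient, a = 1 is a root, giving the factor (a - 1) and quotient 3*a^3 + 76*a^2 + 311*a - 2310.
Next, a = -15 is a root, so (a + 15) is a factor; dividing leaves 3*a^2 + 31*a - 154.
The remaining quadratic factors as (3*a - 11)(a + 14).

(3*a - 11)*(a + 14)*(a + 15)*(a - 1)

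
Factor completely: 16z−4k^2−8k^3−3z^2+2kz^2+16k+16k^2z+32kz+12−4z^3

−(2k+z+2)(2k−4z−3)(2k−z+2)

Group: 2k(−4k^2−8k+z^2−4) + (−4z−3)(−4k^2−8k+z^2−4); both groups contain (−4k^2−8k+z^2−4), so (2k−4z−3) is a factor with cofactor −4k^2−8k+z^2−4.
The cofactor groups again: −4k^2−8k+z^2−4 = −2k(2k−z+2) + (−z−2)(2k−z+2); both groups contain (2k−z+2), giving −(2k+z+2)(2k−z+2).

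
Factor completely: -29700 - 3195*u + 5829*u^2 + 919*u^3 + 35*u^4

(5*u + 12)*(7*u - 15)*(u + 11)*(u + 15)

By the rational root theorem, u = -15 is a root, so (u + 15) is a factor; dividing leaves 35*u^3 + 394*u^2 - 81*u - 1980.
Continuing, u = -11 is a root, so (u + 11) is a factor; dividing leaves 35*u^2 + 9*u - 180.
The remaining quadratic factors as (5*u + 12)(7*u - 15).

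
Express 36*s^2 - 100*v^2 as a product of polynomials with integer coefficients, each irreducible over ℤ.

Pull out the common factor 4; 9*s^2 - 25*v^2 is a difference of squares.

4*(3*s + 5*v)*(3*s - 5*v)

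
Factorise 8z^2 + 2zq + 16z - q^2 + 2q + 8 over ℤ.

(4z - q + 4)(2z + q + 2)

Group: 4z(2z + q + 2) + (-q + 4)(2z + q + 2); both groups contain (2z + q + 2).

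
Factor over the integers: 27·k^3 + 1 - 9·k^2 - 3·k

Group as (27·k^3 - 3·k) + (-9·k^2 + 1) = 3·k·(9·k^2 - 1) - (9·k^2 - 1).
Both groups share the factor (9·k^2 - 1).

(3·k + 1)·(3·k - 1)^2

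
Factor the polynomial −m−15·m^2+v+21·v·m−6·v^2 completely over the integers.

−(6·v−15·m−1)·(v−m)

Group: −v·(6·v−15·m−1) + m·(6·v−15·m−1); both groups contain (6·v−15·m−1).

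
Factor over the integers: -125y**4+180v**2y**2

5y**2(6v+5y)(6v-5y)

Factor out 5y**2, leaving 36v**2-25y**2, which is a difference of two squares.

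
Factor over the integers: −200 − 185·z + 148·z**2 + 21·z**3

(3·z − 5)·(7·z + 5)·(z + 8)

By the rational root theorem, z = −8 is a root, giving the factor (z + 8) and quotient 21·z**2 − 20·z − 25.
The remaining quadratic factors as (7·z + 5)(3·z − 5).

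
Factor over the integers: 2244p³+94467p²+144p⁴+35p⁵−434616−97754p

(5p−13)(7p+12)(p+14)(p²−9p+199)

By the rational root theorem, p = 13/5 is a root, so (5p−13) is a factor; dividing leaves 7p⁴+47p³+571p²+20378p+33432.
Continuing, p = −14 is a root, giving the factor (p+14) and quotient 7p³−51p²+1285p+2388.
Next, p = −12/7 is a root, giving the factor (7p+12) and quotient p²−9p+199.
The quadratic p²−9p+199 has discriminant −715 < 0 and is irreducible over ℤ.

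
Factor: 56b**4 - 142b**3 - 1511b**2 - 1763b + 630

Trying the rational-root candidates, b = -5/2 is a root, so (2b + 5) is a factor; dividing leaves 28b**3 - 141b**2 - 403b + 126.
Then b = -9/4 is a root, so (4b + 9) is a factor; dividing leaves 7b**2 - 51b + 14.
The remaining quadratic factors as (b - 7)(7b - 2).

(2b + 5)(4b + 9)(7b - 2)(b - 7)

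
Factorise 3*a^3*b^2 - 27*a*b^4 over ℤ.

Every term has a factor of 3*a*b^2. Then a^2 - 9*b^2 = (a)² − (3*b)².

3*a*b^2*(a + 3*b)*(a - 3*b)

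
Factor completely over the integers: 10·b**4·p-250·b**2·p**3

Factor out 10·b**2·p, leaving b**2-25·p**2, which is a difference of two squares.

10·b**2·p·(b+5·p)·(b-5·p)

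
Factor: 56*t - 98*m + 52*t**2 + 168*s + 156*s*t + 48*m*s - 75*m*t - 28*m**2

-(4*m + 13*t + 14)*(7*m - 12*s - 4*t)

Group: -7*m*(4*m + 13*t + 14) + (12*s + 4*t)*(4*m + 13*t + 14); both groups contain (4*m + 13*t + 14).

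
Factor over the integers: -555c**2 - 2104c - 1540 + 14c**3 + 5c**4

By the rational root theorem, c = -14/5 is a root, so (5c + 14) divides it; the quotient is c**3 - 111c - 110.
Then c = -10 is a root, giving the factor (c + 10) and quotient c**2 - 10c - 11.
The remaining quadratic factors as (c + 1)(c - 11).

(5c + 14)(c + 1)(c + 10)(c - 11)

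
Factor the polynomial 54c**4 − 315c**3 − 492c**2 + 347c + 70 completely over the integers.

(3c + 5)(3c − 2)(6c + 1)(c − 7)

Testing divisors of the constant over divisors of the leading coefficient, c = −5/3 is a root, so (3c + 5) divides it; the quotient is 18c**3 − 135c**2 + 61c + 14.
Next, c = −1/6 is a root, so (6c + 1) is a factor; dividing leaves 3c**2 − 23c + 14.
The remaining quadratic factors as (c − 7)(3c − 2).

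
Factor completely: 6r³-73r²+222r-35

By the rational root theorem, r = 1/6 is a root, giving the factor (6r-1) and quotient r²-12r+35.
The remaining quadratic factors as (r-5)(r-7).

(6r-1)(r-5)(r-7)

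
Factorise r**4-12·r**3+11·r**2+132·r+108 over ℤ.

Trying the rational-root candidates, r = -1 is a root, so (r+1) is a factor; dividing leaves r**3-13·r**2+24·r+108.
Continuing, r = -2 is a root, so (r+2) divides it; the quotient is r**2-15·r+54.
The remaining quadratic factors as (r-6)(r-9).

(r+1)·(r+2)·(r-6)·(r-9)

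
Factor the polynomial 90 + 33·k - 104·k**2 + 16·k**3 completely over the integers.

(4·k + 3)·(4·k - 5)·(k - 6)

Trying the rational-root candidates, k = 5/4 is a root, so (4·k - 5) divides it; the quotient is 4·k**2 - 21·k - 18.
The remaining quadratic factors as (k - 6)(4·k + 3).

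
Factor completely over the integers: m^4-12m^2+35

(m^2-5)(m^2-7)

Substitute u = m^2 to get a quadratic in u, then factor.
m^2-5 is irreducible over ℤ (5 is not a perfect square).
m^2-7 is irreducible over ℤ (7 is not a perfect square).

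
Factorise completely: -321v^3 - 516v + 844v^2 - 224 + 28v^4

Among the possible rational roots, v = -2/7 is a root, giving the factor (7v + 2) and quotient 4v^3 - 47v^2 + 134v - 112.
Continuing, v = 2 is a root, giving the factor (v - 2) and quotient 4v^2 - 39v + 56.
The remaining quadratic factors as (v - 8)(4v - 7).

(4v - 7)(7v + 2)(v - 2)(v - 8)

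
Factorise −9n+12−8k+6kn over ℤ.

(2k−3)(3n−4)

Group as (6kn−8k) + (−9n+12) = 2k(3n−4) − 3(3n−4).
Both groups share the factor (3n−4).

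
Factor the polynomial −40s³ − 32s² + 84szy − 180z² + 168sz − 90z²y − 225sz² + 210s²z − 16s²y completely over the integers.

Group: 2s(−20s² + 75sz − 8sy − 16s + 30zy + 60z) − 3z(−20s² + 75sz − 8sy − 16s + 30zy + 60z); both groups contain (−20s² + 75sz − 8sy − 16s + 30zy + 60z), so (2s − 3z) is a factor with cofactor −20s² + 75sz − 8sy − 16s + 30zy + 60z.
The cofactor groups again: −20s² + 75sz − 8sy − 16s + 30zy + 60z = −4s(5s + 2y + 4) + 15z(5s + 2y + 4); both groups contain (5s + 2y + 4), giving −(4s − 15z)(5s + 2y + 4).

−(2s − 3z)(4s − 15z)(5s + 2y + 4)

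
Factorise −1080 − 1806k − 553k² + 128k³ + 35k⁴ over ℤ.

(5k + 9)(7k + 6)(k + 5)(k − 4)

Testing divisors of the constant over divisors of the leading coefficient, k = 4 is a root, so (k − 4) is a factor; dividing leaves 35k³ + 268k² + 519k + 270.
Continuing, k = −6/7 is a root, giving the factor (7k + 6) and quotient 5k² + 34k + 45.
The remaining quadratic factors as (k + 5)(5k + 9).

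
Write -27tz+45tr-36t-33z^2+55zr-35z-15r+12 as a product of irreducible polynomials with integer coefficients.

Group: -3z(9t+11z-3) + (5r-4)(9t+11z-3); both groups contain (9t+11z-3).

-(3z-5r+4)(9t+11z-3)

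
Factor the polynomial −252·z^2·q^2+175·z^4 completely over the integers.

7·z^2·(5·z−6·q)·(5·z+6·q)

Factor out 7·z^2, leaving 25·z^2−36·q^2, which is a difference of two squares.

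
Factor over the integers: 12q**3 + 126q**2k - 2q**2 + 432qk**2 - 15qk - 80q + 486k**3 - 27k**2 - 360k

Group: 2q(6q**2 + 36qk - q + 54k**2 - 3k - 40) + 9k(6q**2 + 36qk - q + 54k**2 - 3k - 40); both groups contain (6q**2 + 36qk - q + 54k**2 - 3k - 40), so (2q + 9k) is a factor with cofactor 6q**2 + 36qk - q + 54k**2 - 3k - 40.
The cofactor groups again: 6q**2 + 36qk - q + 54k**2 - 3k - 40 = 3q(2q + 6k + 5) + (9k - 8)(2q + 6k + 5); both groups contain (2q + 6k + 5), giving (3q + 9k - 8)(2q + 6k + 5).

(2q + 6k + 5)(2q + 9k)(3q + 9k - 8)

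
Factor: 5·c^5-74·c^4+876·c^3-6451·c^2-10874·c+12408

(5·c-4)·(c+2)·(c-11)·(c^2-5·c+141)

By the rational root theorem, c = 11 is a root, giving the factor (c-11) and quotient 5·c^4-19·c^3+667·c^2+886·c-1128.
Next, c = 4/5 is a root, so (5·c-4) divides it; the quotient is c^3-3·c^2+131·c+282.
Next, c = -2 is a root, so (c+2) is a factor; dividing leaves c^2-5·c+141.
The quadratic c^2-5·c+141 has discriminant -539 < 0 and is irreducible over ℤ.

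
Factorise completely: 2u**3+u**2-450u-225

(2u+1)(u+15)(u-15)

Trying the rational-root candidates, u = -1/2 is a root, so (2u+1) is a factor; dividing leaves u**2-225.
The remaining quadratic factors as (u-15)(u+15).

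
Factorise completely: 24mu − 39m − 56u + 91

(3m − 7)(8u − 13)

Group as (24mu − 39m) + (−56u + 91) = 3m(8u − 13) − 7(8u − 13).
Both groups share the factor (8u − 13).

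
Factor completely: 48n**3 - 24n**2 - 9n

3n(4n + 1)(4n - 3)

Pull out the common factor 3n, then factor the remaining trinomial.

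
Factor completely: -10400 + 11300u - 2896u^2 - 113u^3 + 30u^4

(5u - 8)(6u - 13)(u + 10)(u - 10)

Trying the rational-root candidates, u = -10 is a root, so (u + 10) divides it; the quotient is 30u^3 - 413u^2 + 1234u - 1040.
Next, u = 10 is a root, so (u - 10) is a factor; dividing leaves 30u^2 - 113u + 104.
The remaining quadratic factors as (5u - 8)(6u - 13).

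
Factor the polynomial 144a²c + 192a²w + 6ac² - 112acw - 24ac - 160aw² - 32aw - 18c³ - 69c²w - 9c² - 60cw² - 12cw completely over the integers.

(3c + 4w)(6a - 2c - 5w - 1)(8a + 3c)

Group: 3c(48a² + 2ac - 40aw - 8a - 6c² - 15cw - 3c) + 4w(48a² + 2ac - 40aw - 8a - 6c² - 15cw - 3c); both groups contain (48a² + 2ac - 40aw - 8a - 6c² - 15cw - 3c), so (3c + 4w) is a factor with cofactor 48a² + 2ac - 40aw - 8a - 6c² - 15cw - 3c.
The cofactor groups again: 48a² + 2ac - 40aw - 8a - 6c² - 15cw - 3c = 8a(6a - 2c - 5w - 1) + 3c(6a - 2c - 5w - 1); both groups contain (6a - 2c - 5w - 1), giving (8a + 3c)(6a - 2c - 5w - 1).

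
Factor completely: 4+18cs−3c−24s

(3c−4)(6s−1)

Group as (18cs−3c) + (−24s+4) = 3c(6s−1) − 4(6s−1).
Both groups share the factor (6s−1).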